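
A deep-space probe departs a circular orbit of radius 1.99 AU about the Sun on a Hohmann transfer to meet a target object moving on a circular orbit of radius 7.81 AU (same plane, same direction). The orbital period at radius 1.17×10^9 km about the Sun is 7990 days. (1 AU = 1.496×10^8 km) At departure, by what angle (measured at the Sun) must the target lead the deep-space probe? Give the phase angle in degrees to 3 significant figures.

φ = 90.5°

From Kepler's third law T² = 4π²r³/μ at r = 1.17×10^9 km, T = 7990 days = 7990 × 86400 s = 6.90336×10^8 s: μ = 4π²r³/T² = 1.32677×10^11 km³/s².
In km: r₁ = 1.99 × 1.496×10^8 = 2.97704×10^8 km; r₂ = 7.81 × 1.496×10^8 = 1.168376×10^9 km.
Transfer-ellipse semi-major axis a_t = (r₁ + r₂)/2 = (2.97704×10^8 + 1.168376×10^9)/2 = 7.3304×10^8 km.
Transfer time t = π√(a_t³/μ) = 1.71176×10^8 s.
Target angular speed ω₂ = √(μ/r₂³) = 9.12062×10^-9 rad/s.
Angle swept by the target during transfer: ω₂·t = 1.56123 rad = 89.452°.
The deep-space probe traverses 180° on the transfer ellipse, so the target must lead by 180° − 89.452° = 90.5°.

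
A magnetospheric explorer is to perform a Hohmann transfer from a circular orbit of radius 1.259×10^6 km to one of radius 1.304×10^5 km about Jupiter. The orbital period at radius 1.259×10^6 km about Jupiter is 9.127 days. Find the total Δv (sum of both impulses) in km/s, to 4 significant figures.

From Kepler's third law T² = 4π²r³/μ at r = 1.259×10^6 km, T = 9.127 days = 9.127 × 86400 s = 7.885728×10^5 s: μ = 4π²r³/T² = 1.26693×10^8 km³/s².
The Hohmann ellipse has a_t = (r₁ + r₂)/2 = 6.947×10^5 km.
At r₁ the circular-orbit speed is v₁ = √(μ/r₁) = 10.03145 km/s.
Transfer-orbit speed at r₁ (vis-viva): v_a = √[μ(2/r₁ − 1/a_t)] = 4.346142 km/s.
First burn Δv₁ = |v_a − v₁| = 5.6853 km/s.
Circular speed at r₂: v₂ = √(μ/r₂) = 31.170 km/s.
Transfer-orbit speed at r₂: v_p = √[μ(2/r₂ − 1/a_t)] = 41.962 km/s.
Second burn Δv₂ = |v₂ − v_p| = 10.792 km/s.
Δv = Δv₁ + Δv₂ = 5.6853 + 10.792 = 16.48 km/s.

Δv = 16.48 km/s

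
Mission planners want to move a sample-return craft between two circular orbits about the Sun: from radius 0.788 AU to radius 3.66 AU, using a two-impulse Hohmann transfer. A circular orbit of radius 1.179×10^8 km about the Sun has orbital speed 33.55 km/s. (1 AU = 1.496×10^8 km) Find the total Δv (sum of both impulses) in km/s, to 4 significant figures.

Δv = 15.79 km/s

From the circular-orbit relation v² = μ/r at r = 1.179×10^8 km: μ = v²r = (33.55)² × 1.179×10^8 = 1.32709×10^11 km³/s².
In km: r₁ = 0.788 × 1.496×10^8 = 1.178848×10^8 km; r₂ = 3.66 × 1.496×10^8 = 5.47536×10^8 km.
The Hohmann ellipse has a_t = (r₁ + r₂)/2 = 3.327104×10^8 km.
Circular speed at r₁: v₁ = √(μ/r₁) = √(1.32709×10^11/1.178848×10^8) = 33.55 km/s.
On the transfer ellipse at r₁, v² = μ(2/r − 1/a) gives v_p = √[μ(2/r₁ − 1/a_t)] = 43.04 km/s.
First burn Δv₁ = |v_p − v₁| = 9.490 km/s.
At r₂, v₂ = √(μ/r₂) = 15.568 km/s.
Transfer-orbit speed at r₂: v_a = √[μ(2/r₂ − 1/a_t)] = 9.2670 km/s.
Second burn Δv₂ = |v₂ − v_a| = 6.301 km/s.
Δv = Δv₁ + Δv₂ = 9.490 + 6.301 = 15.79 km/s.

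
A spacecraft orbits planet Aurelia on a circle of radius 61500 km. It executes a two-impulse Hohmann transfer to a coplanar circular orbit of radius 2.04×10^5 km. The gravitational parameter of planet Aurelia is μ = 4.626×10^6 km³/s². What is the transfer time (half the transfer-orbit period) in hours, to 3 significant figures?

t = 19.6 hours

Semi-major axis of the transfer orbit: a_t = (61500 + 2.040×10^5)/2 = 1.3275×10^5 km.
By Kepler's third law the transfer-orbit period is T = 2π√(a_t³/μ), so t = T/2 = 70650 s.
Converting: 70650 s ÷ 3600 s/hour = 19.6 hours.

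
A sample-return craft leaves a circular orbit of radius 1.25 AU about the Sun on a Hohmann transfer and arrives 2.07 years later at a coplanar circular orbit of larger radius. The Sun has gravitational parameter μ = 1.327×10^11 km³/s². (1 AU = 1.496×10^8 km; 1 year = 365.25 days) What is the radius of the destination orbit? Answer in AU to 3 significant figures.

r₂ = 3.91 AU

In km: r₁ = 1.25 × 1.496×10^8 = 1.870×10^8 km.
Transfer time t = 2.07 years × 365.25 × 86400 s = 6.5324232×10^7 s, and t = π√(a_t³/μ).
So a_t = (μ t²/π²)^(1/3) = (1.327×10^11 × (6.5324232×10^7)² / π²)^(1/3) = 3.8569×10^8 km.
Since a_t = (r₁ + r₂)/2, r₂ = 2a_t − r₁ = 2×3.8569×10^8 − 1.870×10^8 = 5.8438×10^8 km.
In AU: r₂ = 5.8438×10^8 / 1.496×10^8 = 3.91 AU.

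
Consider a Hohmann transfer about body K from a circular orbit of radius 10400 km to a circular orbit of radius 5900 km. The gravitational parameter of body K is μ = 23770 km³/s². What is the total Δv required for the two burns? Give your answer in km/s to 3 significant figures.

Δv = 0.486 km/s

The Hohmann ellipse has a_t = (r₁ + r₂)/2 = 8150 km.
At r₁ the circular-orbit speed is v₁ = √(μ/r₁) = 1.5118 km/s.
On the transfer ellipse at r₁, v² = μ(2/r − 1/a) gives v_a = √[μ(2/r₁ − 1/a_t)] = 1.2863 km/s.
First burn Δv₁ = |v_a − v₁| = 0.2255 km/s.
Circular speed at r₂: v₂ = √(μ/r₂) = 2.0072 km/s.
Transfer-orbit speed at r₂: v_p = √[μ(2/r₂ − 1/a_t)] = 2.2674 km/s.
Second burn Δv₂ = |v₂ − v_p| = 0.2602 km/s.
Δv = Δv₁ + Δv₂ = 0.2255 + 0.2602 = 0.4857 km/s.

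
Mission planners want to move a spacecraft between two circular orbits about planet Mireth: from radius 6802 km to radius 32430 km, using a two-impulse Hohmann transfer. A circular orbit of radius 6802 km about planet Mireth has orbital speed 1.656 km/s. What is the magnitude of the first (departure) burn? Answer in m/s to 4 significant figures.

From the circular-orbit relation v² = μ/r at r = 6802 km: μ = v²r = (1.656)² × 6802 = 18653.4 km³/s².
Semi-major axis of the transfer orbit: a_t = (6802 + 32430)/2 = 19616 km.
On the circular orbit at r = 6802 km, v_c = √(μ/r) = 1.6560 km/s.
Transfer-orbit speed at the same r (vis-viva, a = a_t): v_t = √[μ(2/r − 1/a_t)] = 2.1293 km/s.
Δv₁ = |v_t − v_c| = |2.1293 − 1.6560| = 0.4733 km/s.

Δv₁ = 473.3 m/s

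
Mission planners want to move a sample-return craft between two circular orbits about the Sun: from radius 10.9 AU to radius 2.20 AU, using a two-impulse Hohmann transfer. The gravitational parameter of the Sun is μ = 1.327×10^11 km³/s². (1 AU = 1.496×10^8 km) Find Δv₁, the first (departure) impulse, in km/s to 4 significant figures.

Δv₁ = 3.793 km/s

In km: r₁ = 10.9 × 1.496×10^8 = 1.63064×10^9 km; r₂ = 2.20 × 1.496×10^8 = 3.2912×10^8 km.
Semi-major axis of the transfer orbit: a_t = (1.63064×10^9 + 3.2912×10^8)/2 = 9.7988×10^8 km.
Circular speed at r = 1.63064×10^9 km: v_c = √(μ/r) = 9.021 km/s.
Transfer-orbit speed at the same r (vis-viva, a = a_t): v_t = √[μ(2/r − 1/a_t)] = 5.228 km/s.
Δv₁ = |v_t − v_c| = |5.228 − 9.021| = 3.793 km/s.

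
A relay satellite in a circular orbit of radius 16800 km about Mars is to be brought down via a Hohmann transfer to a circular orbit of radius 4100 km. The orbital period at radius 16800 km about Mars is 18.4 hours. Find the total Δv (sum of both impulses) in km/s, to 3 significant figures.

From Kepler's third law T² = 4π²r³/μ at r = 16800 km, T = 18.4 hours = 18.4 × 3600 s = 66240 s: μ = 4π²r³/T² = 42662.6 km³/s².
Transfer-ellipse semi-major axis a_t = (r₁ + r₂)/2 = (16800 + 4100)/2 = 10450 km.
Circular speed at r₁: v₁ = √(μ/r₁) = √(42662.6/16800) = 1.5936 km/s.
On the transfer ellipse at r₁, v² = μ(2/r − 1/a) gives v_a = √[μ(2/r₁ − 1/a_t)] = 0.99817 km/s.
First burn Δv₁ = |v_a − v₁| = 0.5954 km/s.
At r₂, v₂ = √(μ/r₂) = 3.22576 km/s.
Transfer-orbit speed at r₂: v_p = √[μ(2/r₂ − 1/a_t)] = 4.09004 km/s.
Second burn Δv₂ = |v₂ − v_p| = 0.8643 km/s.
Δv = Δv₁ + Δv₂ = 0.5954 + 0.8643 = 1.460 km/s.

Δv = 1.46 km/s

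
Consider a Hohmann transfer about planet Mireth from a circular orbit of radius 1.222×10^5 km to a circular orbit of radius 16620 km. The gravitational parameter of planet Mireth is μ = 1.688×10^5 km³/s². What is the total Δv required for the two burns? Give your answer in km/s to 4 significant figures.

Transfer-ellipse semi-major axis a_t = (r₁ + r₂)/2 = (1.222×10^5 + 16620)/2 = 69410 km.
At r₁ the circular-orbit speed is v₁ = √(μ/r₁) = 1.1753 km/s.
On the transfer ellipse at r₁, v² = μ(2/r − 1/a) gives v_a = √[μ(2/r₁ − 1/a_t)] = 0.57512 km/s.
First burn Δv₁ = |v_a − v₁| = 0.6002 km/s.
At r₂, v₂ = √(μ/r₂) = 3.187 km/s.
Transfer-orbit speed at r₂: v_p = √[μ(2/r₂ − 1/a_t)] = 4.229 km/s.
Second burn Δv₂ = |v₂ − v_p| = 1.042 km/s.
Δv = Δv₁ + Δv₂ = 0.6002 + 1.042 = 1.642 km/s.

Δv = 1.642 km/s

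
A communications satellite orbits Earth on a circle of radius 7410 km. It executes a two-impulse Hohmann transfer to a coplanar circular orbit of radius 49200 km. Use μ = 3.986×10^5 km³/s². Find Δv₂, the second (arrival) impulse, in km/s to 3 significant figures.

Transfer-ellipse semi-major axis a_t = (r₁ + r₂)/2 = (7410 + 49200)/2 = 28305 km.
On the circular orbit at r = 49200 km, v_c = √(μ/r) = 2.846 km/s.
Vis-viva on the transfer ellipse at r = 49200 km gives v_t = √[μ(2/r − 1/a_t)] = 1.456 km/s.
Δv₂ = |v_t − v_c| = |1.456 − 2.846| = 1.390 km/s.

Δv₂ = 1.39 km/s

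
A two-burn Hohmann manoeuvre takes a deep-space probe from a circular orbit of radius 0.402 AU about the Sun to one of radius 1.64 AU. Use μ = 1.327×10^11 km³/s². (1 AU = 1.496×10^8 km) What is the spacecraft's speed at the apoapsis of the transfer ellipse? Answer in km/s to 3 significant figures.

v = 14.6 km/s

In km: r₁ = 0.402 × 1.496×10^8 = 6.01392×10^7 km; r₂ = 1.64 × 1.496×10^8 = 2.45344×10^8 km.
Transfer-ellipse semi-major axis a_t = (r₁ + r₂)/2 = (6.01392×10^7 + 2.45344×10^8)/2 = 1.527416×10^8 km.
The apoapsis of the transfer ellipse is at r = 2.45344×10^8 km.
Applying v² = μ(2/r − 1/a_t): v = 14.59 km/s.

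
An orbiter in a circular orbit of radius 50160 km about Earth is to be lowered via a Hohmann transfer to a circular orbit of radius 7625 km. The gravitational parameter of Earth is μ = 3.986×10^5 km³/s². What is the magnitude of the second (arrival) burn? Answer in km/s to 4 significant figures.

The Hohmann ellipse has a_t = (r₁ + r₂)/2 = 28892.5 km.
On the circular orbit at r = 7625 km, v_c = √(μ/r) = 7.2302 km/s.
Transfer-orbit speed at the same r (vis-viva, a = a_t): v_t = √[μ(2/r − 1/a_t)] = 9.5265 km/s.
Δv₂ = |v_t − v_c| = |9.5265 − 7.2302| = 2.296 km/s.

Δv₂ = 2.296 km/s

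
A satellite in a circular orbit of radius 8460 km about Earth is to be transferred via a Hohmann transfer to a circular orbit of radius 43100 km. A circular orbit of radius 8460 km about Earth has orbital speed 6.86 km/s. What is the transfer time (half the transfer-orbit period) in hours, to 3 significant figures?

From the circular-orbit relation v² = μ/r at r = 8460 km: μ = v²r = (6.86)² × 8460 = 3.98124×10^5 km³/s².
Semi-major axis of the transfer orbit: a_t = (8460 + 43100)/2 = 25780 km.
Transfer time t = π√(a_t³/μ) = π√((25780)³ / 3.98124×10^5) = 20609 s.
Converting: 20609 s ÷ 3600 s/hour = 5.72 hours.

t = 5.72 hours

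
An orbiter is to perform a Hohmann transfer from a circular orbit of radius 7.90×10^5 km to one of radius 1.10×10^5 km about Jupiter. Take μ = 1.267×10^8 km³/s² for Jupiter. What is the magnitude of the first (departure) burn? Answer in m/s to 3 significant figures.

Δv₁ = 6400 m/s

Semi-major axis of the transfer orbit: a_t = (7.900×10^5 + 1.100×10^5)/2 = 4.500×10^5 km.
Circular speed at r = 7.900×10^5 km: v_c = √(μ/r) = 12.664 km/s.
Transfer-orbit speed at the same r (vis-viva, a = a_t): v_t = √[μ(2/r − 1/a_t)] = 6.2613 km/s.
Δv₁ = |v_t − v_c| = |6.2613 − 12.664| = 6.403 km/s.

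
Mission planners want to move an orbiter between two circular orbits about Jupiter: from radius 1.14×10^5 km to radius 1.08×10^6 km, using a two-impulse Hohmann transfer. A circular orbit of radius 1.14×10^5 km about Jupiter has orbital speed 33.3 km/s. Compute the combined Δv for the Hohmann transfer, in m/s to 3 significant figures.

From the circular-orbit relation v² = μ/r at r = 1.14×10^5 km: μ = v²r = (33.3)² × 1.14×10^5 = 1.26413×10^8 km³/s².
Transfer-ellipse semi-major axis a_t = (r₁ + r₂)/2 = (1.140×10^5 + 1.080×10^6)/2 = 5.970×10^5 km.
Circular speed at r₁: v₁ = √(μ/r₁) = √(1.26413×10^8/1.140×10^5) = 33.30 km/s.
Transfer-orbit speed at r₁ (vis-viva equation): v_p = √[μ(2/r₁ − 1/a_t)] = 44.79 km/s.
First burn Δv₁ = |v_p − v₁| = 11.49 km/s.
At r₂, v₂ = √(μ/r₂) = 10.819 km/s.
Transfer-orbit speed at r₂: v_a = √[μ(2/r₂ − 1/a_t)] = 4.7277 km/s.
Second burn Δv₂ = |v₂ − v_a| = 6.091 km/s.
Δv = Δv₁ + Δv₂ = 11.49 + 6.091 = 17.58 km/s.

Δv = 17600 m/s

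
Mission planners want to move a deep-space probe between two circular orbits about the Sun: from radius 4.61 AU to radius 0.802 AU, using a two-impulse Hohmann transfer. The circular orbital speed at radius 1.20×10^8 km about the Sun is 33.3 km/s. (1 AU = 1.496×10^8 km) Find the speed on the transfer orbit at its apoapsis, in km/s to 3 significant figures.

From the circular-orbit relation v² = μ/r at r = 1.20×10^8 km: μ = v²r = (33.3)² × 1.20×10^8 = 1.33067×10^11 km³/s².
In km: r₁ = 4.61 × 1.496×10^8 = 6.89656×10^8 km; r₂ = 0.802 × 1.496×10^8 = 1.199792×10^8 km.
Transfer-ellipse semi-major axis a_t = (r₁ + r₂)/2 = (6.89656×10^8 + 1.199792×10^8)/2 = 4.048176×10^8 km.
The apoapsis of the transfer ellipse is at r = 6.89656×10^8 km.
Vis-viva: v = √[μ(2/r − 1/a_t)] = √[1.33067×10^11 × (2/6.89656×10^8 − 1/4.048176×10^8)] = 7.562 km/s.

v = 7.56 km/s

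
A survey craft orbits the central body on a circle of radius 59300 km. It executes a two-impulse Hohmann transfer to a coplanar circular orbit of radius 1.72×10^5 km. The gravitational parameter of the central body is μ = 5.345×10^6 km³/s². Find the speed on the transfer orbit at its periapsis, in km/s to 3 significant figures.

v = 11.6 km/s

Semi-major axis of the transfer orbit: a_t = (59300 + 1.720×10^5)/2 = 1.1565×10^5 km.
At periapsis, r = 59300 km.
From the vis-viva equation, v = √[μ(2/r − 1/a_t)] = 11.58 km/s.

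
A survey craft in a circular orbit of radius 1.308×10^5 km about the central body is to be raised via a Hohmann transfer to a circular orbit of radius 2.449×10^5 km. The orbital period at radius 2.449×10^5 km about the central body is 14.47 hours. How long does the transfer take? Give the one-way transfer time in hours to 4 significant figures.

From Kepler's third law T² = 4π²r³/μ at r = 2.449×10^5 km, T = 14.47 hours = 14.47 × 3600 s = 52092 s: μ = 4π²r³/T² = 2.13690×10^8 km³/s².
Semi-major axis of the transfer orbit: a_t = (1.308×10^5 + 2.449×10^5)/2 = 1.8785×10^5 km.
Transfer time t = π√(a_t³/μ) = π√((1.8785×10^5)³ / 2.13690×10^8) = 17497 s.
Converting: 17497 s ÷ 3600 s/hour = 4.860 hours.

t = 4.860 hours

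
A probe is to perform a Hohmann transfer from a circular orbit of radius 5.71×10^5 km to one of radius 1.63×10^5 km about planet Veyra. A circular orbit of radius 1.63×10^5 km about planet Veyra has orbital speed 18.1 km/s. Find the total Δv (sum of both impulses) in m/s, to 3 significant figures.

From the circular-orbit relation v² = μ/r at r = 1.63×10^5 km: μ = v²r = (18.1)² × 1.63×10^5 = 5.34004×10^7 km³/s².
Transfer-ellipse semi-major axis a_t = (r₁ + r₂)/2 = (5.710×10^5 + 1.630×10^5)/2 = 3.670×10^5 km.
At r₁ the circular-orbit speed is v₁ = √(μ/r₁) = 9.671 km/s.
On the transfer ellipse at r₁, v² = μ(2/r − 1/a) gives v_a = √[μ(2/r₁ − 1/a_t)] = 6.445 km/s.
First burn Δv₁ = |v_a − v₁| = 3.226 km/s.
At r₂, v₂ = √(μ/r₂) = 18.100 km/s.
Transfer-orbit speed at r₂: v_p = √[μ(2/r₂ − 1/a_t)] = 22.577 km/s.
Second burn Δv₂ = |v₂ − v_p| = 4.477 km/s.
Δv = Δv₁ + Δv₂ = 3.226 + 4.477 = 7.703 km/s.

Δv = 7700 m/s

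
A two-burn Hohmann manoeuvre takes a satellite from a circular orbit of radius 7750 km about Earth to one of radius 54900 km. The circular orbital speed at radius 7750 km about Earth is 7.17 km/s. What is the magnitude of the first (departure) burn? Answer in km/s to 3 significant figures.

Δv₁ = 2.32 km/s

From the circular-orbit relation v² = μ/r at r = 7750 km: μ = v²r = (7.17)² × 7750 = 3.98419×10^5 km³/s².
Transfer-ellipse semi-major axis a_t = (r₁ + r₂)/2 = (7750 + 54900)/2 = 31325 km.
On the circular orbit at r = 7750 km, v_c = √(μ/r) = 7.170 km/s.
Transfer-orbit speed at the same r (vis-viva, a = a_t): v_t = √[μ(2/r − 1/a_t)] = 9.492 km/s.
Δv₁ = |v_t − v_c| = |9.492 − 7.170| = 2.322 km/s.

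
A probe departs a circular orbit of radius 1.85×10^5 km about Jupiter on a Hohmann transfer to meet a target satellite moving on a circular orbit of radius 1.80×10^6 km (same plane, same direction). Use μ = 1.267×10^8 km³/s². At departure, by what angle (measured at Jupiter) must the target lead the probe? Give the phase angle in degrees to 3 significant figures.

Semi-major axis of the transfer orbit: a_t = (1.850×10^5 + 1.800×10^6)/2 = 9.925×10^5 km.
Transfer time t = π√(a_t³/μ) = 2.7597×10^5 s.
Target angular speed ω₂ = √(μ/r₂³) = 4.6610×10^-6 rad/s.
Angle swept by the target during transfer: ω₂·t = 1.2863 rad = 73.70°.
Arrival is 180° from departure on the ellipse, so φ = 180° − 73.70° = 106°.

φ = 106°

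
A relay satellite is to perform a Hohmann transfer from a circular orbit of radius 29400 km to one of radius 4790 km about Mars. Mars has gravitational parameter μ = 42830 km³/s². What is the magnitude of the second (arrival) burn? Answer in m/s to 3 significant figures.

Transfer-ellipse semi-major axis a_t = (r₁ + r₂)/2 = (29400 + 4790)/2 = 17095 km.
On the circular orbit at r = 4790 km, v_c = √(μ/r) = 2.9902 km/s.
Vis-viva on the transfer ellipse at r = 4790 km gives v_t = √[μ(2/r − 1/a_t)] = 3.9214 km/s.
Δv₂ = |v_t − v_c| = |3.9214 − 2.9902| = 0.9312 km/s.

Δv₂ = 931 m/s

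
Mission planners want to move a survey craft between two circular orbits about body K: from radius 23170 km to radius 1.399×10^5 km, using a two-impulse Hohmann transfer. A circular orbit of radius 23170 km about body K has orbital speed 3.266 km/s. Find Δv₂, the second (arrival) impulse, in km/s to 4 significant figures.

Δv₂ = 0.6206 km/s

From the circular-orbit relation v² = μ/r at r = 23170 km: μ = v²r = (3.266)² × 23170 = 2.47149×10^5 km³/s².
Transfer-ellipse semi-major axis a_t = (r₁ + r₂)/2 = (23170 + 1.399×10^5)/2 = 81535 km.
On the circular orbit at r = 1.399×10^5 km, v_c = √(μ/r) = 1.3291 km/s.
Vis-viva on the transfer ellipse at r = 1.399×10^5 km gives v_t = √[μ(2/r − 1/a_t)] = 0.70854 km/s.
Δv₂ = |v_t − v_c| = |0.70854 − 1.3291| = 0.6206 km/s.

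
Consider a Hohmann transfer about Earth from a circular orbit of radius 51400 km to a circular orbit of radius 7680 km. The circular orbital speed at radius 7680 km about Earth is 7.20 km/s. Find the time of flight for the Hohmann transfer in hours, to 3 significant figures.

t = 7.02 hours

From the circular-orbit relation v² = μ/r at r = 7680 km: μ = v²r = (7.20)² × 7680 = 3.98131×10^5 km³/s².
Transfer-ellipse semi-major axis a_t = (r₁ + r₂)/2 = (51400 + 7680)/2 = 29540 km.
Half the transfer-orbit period gives t = π√(a_t³/μ) = 25280 s.
Converting: 25280 s ÷ 3600 s/hour = 7.02 hours.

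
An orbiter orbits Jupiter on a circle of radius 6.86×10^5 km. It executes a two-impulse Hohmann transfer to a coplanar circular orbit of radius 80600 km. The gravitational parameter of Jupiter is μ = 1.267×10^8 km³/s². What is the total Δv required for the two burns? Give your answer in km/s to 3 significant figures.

Δv = 20.8 km/s

Transfer-ellipse semi-major axis a_t = (r₁ + r₂)/2 = (6.860×10^5 + 80600)/2 = 3.833×10^5 km.
At r₁ the circular-orbit speed is v₁ = √(μ/r₁) = 13.59 km/s.
Transfer-orbit speed at r₁ (v² = μ(2/r − 1/a)): v_a = √[μ(2/r₁ − 1/a_t)] = 6.232 km/s.
First burn Δv₁ = |v_a − v₁| = 7.358 km/s.
At r₂, v₂ = √(μ/r₂) = 39.65 km/s.
Transfer-orbit speed at r₂: v_p = √[μ(2/r₂ − 1/a_t)] = 53.04 km/s.
Second burn Δv₂ = |v₂ − v_p| = 13.39 km/s.
Δv = Δv₁ + Δv₂ = 7.358 + 13.39 = 20.75 km/s.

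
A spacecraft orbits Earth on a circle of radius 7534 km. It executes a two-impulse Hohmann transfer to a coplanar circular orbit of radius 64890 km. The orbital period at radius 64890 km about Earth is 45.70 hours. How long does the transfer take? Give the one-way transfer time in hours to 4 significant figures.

From Kepler's third law T² = 4π²r³/μ at r = 64890 km, T = 45.70 hours = 45.70 × 3600 s = 1.6452×10^5 s: μ = 4π²r³/T² = 3.98525×10^5 km³/s².
The Hohmann ellipse has a_t = (r₁ + r₂)/2 = 36212 km.
By Kepler's third law the transfer-orbit period is T = 2π√(a_t³/μ), so t = T/2 = 34293 s.
Converting: 34293 s ÷ 3600 s/hour = 9.526 hours.

t = 9.526 hours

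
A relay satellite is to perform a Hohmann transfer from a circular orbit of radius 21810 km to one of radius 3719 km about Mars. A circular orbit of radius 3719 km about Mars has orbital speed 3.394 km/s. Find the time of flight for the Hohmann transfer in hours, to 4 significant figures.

From the circular-orbit relation v² = μ/r at r = 3719 km: μ = v²r = (3.394)² × 3719 = 42840.0 km³/s².
Transfer-ellipse semi-major axis a_t = (r₁ + r₂)/2 = (21810 + 3719)/2 = 12764.5 km.
Half the transfer-orbit period gives t = π√(a_t³/μ) = 21889 s.
Converting: 21889 s ÷ 3600 s/hour = 6.080 hours.

t = 6.080 hours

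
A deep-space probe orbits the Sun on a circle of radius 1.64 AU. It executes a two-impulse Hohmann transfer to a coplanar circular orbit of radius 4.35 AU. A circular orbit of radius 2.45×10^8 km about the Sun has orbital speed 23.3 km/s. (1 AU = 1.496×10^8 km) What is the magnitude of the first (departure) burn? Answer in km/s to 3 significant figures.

Δv₁ = 4.78 km/s

From the circular-orbit relation v² = μ/r at r = 2.45×10^8 km: μ = v²r = (23.3)² × 2.45×10^8 = 1.33008×10^11 km³/s².
In km: r₁ = 1.64 × 1.496×10^8 = 2.45344×10^8 km; r₂ = 4.35 × 1.496×10^8 = 6.5076×10^8 km.
Semi-major axis of the transfer orbit: a_t = (2.45344×10^8 + 6.5076×10^8)/2 = 4.48052×10^8 km.
On the circular orbit at r = 2.45344×10^8 km, v_c = √(μ/r) = 23.284 km/s.
Transfer-orbit speed at the same r (vis-viva, a = a_t): v_t = √[μ(2/r − 1/a_t)] = 28.061 km/s.
Δv₁ = |v_t − v_c| = |28.061 − 23.284| = 4.777 km/s.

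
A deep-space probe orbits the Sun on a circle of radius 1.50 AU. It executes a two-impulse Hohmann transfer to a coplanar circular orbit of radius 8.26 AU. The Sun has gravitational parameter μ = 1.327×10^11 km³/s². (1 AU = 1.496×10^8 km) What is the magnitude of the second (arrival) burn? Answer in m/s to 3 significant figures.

In km: r₁ = 1.50 × 1.496×10^8 = 2.244×10^8 km; r₂ = 8.26 × 1.496×10^8 = 1.235696×10^9 km.
Transfer-ellipse semi-major axis a_t = (r₁ + r₂)/2 = (2.244×10^8 + 1.235696×10^9)/2 = 7.30048×10^8 km.
Circular speed at r = 1.235696×10^9 km: v_c = √(μ/r) = 10.363 km/s.
Vis-viva on the transfer ellipse at r = 1.235696×10^9 km gives v_t = √[μ(2/r − 1/a_t)] = 5.7453 km/s.
Δv₂ = |v_t − v_c| = |5.7453 − 10.363| = 4.618 km/s.

Δv₂ = 4620 m/s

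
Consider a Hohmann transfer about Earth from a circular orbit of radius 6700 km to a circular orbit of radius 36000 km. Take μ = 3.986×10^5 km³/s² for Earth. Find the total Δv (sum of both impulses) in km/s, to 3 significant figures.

Δv = 3.77 km/s

The Hohmann ellipse has a_t = (r₁ + r₂)/2 = 21350 km.
Circular speed at r₁: v₁ = √(μ/r₁) = √(3.986×10^5/6700) = 7.7131 km/s.
Transfer-orbit speed at r₁ (v² = μ(2/r − 1/a)): v_p = √[μ(2/r₁ − 1/a_t)] = 10.016 km/s.
First burn Δv₁ = |v_p − v₁| = 2.303 km/s.
At r₂, v₂ = √(μ/r₂) = 3.327 km/s.
Transfer-orbit speed at r₂: v_a = √[μ(2/r₂ − 1/a_t)] = 1.864 km/s.
Second burn Δv₂ = |v₂ − v_a| = 1.463 km/s.
Δv = Δv₁ + Δv₂ = 2.303 + 1.463 = 3.766 km/s.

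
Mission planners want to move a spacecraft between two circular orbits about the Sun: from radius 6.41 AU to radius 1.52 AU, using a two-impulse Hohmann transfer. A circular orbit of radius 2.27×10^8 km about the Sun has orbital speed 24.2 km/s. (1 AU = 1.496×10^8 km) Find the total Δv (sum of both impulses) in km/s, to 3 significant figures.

Δv = 11.0 km/s

From the circular-orbit relation v² = μ/r at r = 2.27×10^8 km: μ = v²r = (24.2)² × 2.27×10^8 = 1.32940×10^11 km³/s².
In km: r₁ = 6.41 × 1.496×10^8 = 9.58936×10^8 km; r₂ = 1.52 × 1.496×10^8 = 2.27392×10^8 km.
Transfer-ellipse semi-major axis a_t = (r₁ + r₂)/2 = (9.58936×10^8 + 2.27392×10^8)/2 = 5.93164×10^8 km.
At r₁ the circular-orbit speed is v₁ = √(μ/r₁) = 11.774 km/s.
On the transfer ellipse at r₁, v² = μ(2/r − 1/a) gives v_a = √[μ(2/r₁ − 1/a_t)] = 7.2901 km/s.
First burn Δv₁ = |v_a − v₁| = 4.484 km/s.
Circular speed at r₂: v₂ = √(μ/r₂) = 24.179 km/s.
Transfer-orbit speed at r₂: v_p = √[μ(2/r₂ − 1/a_t)] = 30.743 km/s.
Second burn Δv₂ = |v₂ − v_p| = 6.564 km/s.
Δv = Δv₁ + Δv₂ = 4.484 + 6.564 = 11.05 km/s.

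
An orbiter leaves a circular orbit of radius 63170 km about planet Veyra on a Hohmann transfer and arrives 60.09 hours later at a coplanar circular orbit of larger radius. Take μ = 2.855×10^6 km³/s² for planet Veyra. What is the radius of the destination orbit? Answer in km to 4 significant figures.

r₂ = 4.135×10^5 km

Transfer time t = 60.09 hours = 2.16324×10^5 s, and t = π√(a_t³/μ).
So a_t = (μ t²/π²)^(1/3) = (2.855×10^6 × (2.16324×10^5)² / π²)^(1/3) = 2.3833×10^5 km.
Since a_t = (r₁ + r₂)/2, r₂ = 2a_t − r₁ = 2×2.3833×10^5 − 63170 = 4.1349×10^5 km.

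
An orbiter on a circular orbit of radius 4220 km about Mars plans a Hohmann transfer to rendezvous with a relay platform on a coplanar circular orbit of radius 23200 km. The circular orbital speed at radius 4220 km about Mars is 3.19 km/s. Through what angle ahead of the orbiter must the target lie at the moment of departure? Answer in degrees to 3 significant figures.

φ = 98.2°

From the circular-orbit relation v² = μ/r at r = 4220 km: μ = v²r = (3.19)² × 4220 = 42943.1 km³/s².
Transfer-ellipse semi-major axis a_t = (r₁ + r₂)/2 = (4220 + 23200)/2 = 13710 km.
Transfer time t = π√(a_t³/μ) = 24337 s.
The target's mean motion on its circular orbit is ω₂ = √(μ/r₂³) = 5.8643×10^-5 rad/s.
Angle swept by the target during transfer: ω₂·t = 1.4272 rad = 81.77°.
Arrival is 180° from departure on the ellipse, so φ = 180° − 81.77° = 98.2°.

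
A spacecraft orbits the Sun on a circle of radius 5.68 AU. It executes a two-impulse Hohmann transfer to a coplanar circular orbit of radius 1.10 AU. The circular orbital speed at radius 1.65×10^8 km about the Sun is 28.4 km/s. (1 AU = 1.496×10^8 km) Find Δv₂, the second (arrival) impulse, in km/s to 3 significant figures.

Δv₂ = 8.37 km/s

From the circular-orbit relation v² = μ/r at r = 1.65×10^8 km: μ = v²r = (28.4)² × 1.65×10^8 = 1.33082×10^11 km³/s².
In km: r₁ = 5.68 × 1.496×10^8 = 8.49728×10^8 km; r₂ = 1.10 × 1.496×10^8 = 1.6456×10^8 km.
Semi-major axis of the transfer orbit: a_t = (8.49728×10^8 + 1.6456×10^8)/2 = 5.07144×10^8 km.
Circular speed at r = 1.6456×10^8 km: v_c = √(μ/r) = 28.438 km/s.
Vis-viva on the transfer ellipse at r = 1.6456×10^8 km gives v_t = √[μ(2/r − 1/a_t)] = 36.811 km/s.
Δv₂ = |v_t − v_c| = |36.811 − 28.438| = 8.373 km/s.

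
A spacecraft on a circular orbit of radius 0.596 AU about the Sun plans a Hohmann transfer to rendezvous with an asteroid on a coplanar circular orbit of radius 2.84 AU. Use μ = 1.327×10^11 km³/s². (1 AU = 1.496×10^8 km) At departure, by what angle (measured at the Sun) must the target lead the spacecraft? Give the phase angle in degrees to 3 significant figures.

In km: r₁ = 0.596 × 1.496×10^8 = 8.91616×10^7 km; r₂ = 2.84 × 1.496×10^8 = 4.24864×10^8 km.
The Hohmann ellipse has a_t = (r₁ + r₂)/2 = 2.570128×10^8 km.
The half-period of the transfer ellipse is t = π√(a_t³/μ) = 3.5534×10^7 s.
Target angular speed ω₂ = √(μ/r₂³) = 4.1597×10^-8 rad/s.
Angle swept by the target during transfer: ω₂·t = 1.4781 rad = 84.69°.
The spacecraft traverses 180° on the transfer ellipse, so the target must lead by 180° − 84.69° = 95.3°.

φ = 95.3°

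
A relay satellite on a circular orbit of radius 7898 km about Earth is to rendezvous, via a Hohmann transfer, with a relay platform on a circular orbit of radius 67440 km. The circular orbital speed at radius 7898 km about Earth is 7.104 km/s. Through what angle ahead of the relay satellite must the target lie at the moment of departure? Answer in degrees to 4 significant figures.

From the circular-orbit relation v² = μ/r at r = 7898 km: μ = v²r = (7.104)² × 7898 = 3.98587×10^5 km³/s².
The Hohmann ellipse has a_t = (r₁ + r₂)/2 = 37669 km.
Transfer time t = π√(a_t³/μ) = 36380 s.
The target's mean motion on its circular orbit is ω₂ = √(μ/r₂³) = 3.6048×10^-5 rad/s.
Angle swept by the target during transfer: ω₂·t = 1.3114 rad = 75.14°.
Arrival is 180° from departure on the ellipse, so φ = 180° − 75.14° = 104.9°.

φ = 104.9°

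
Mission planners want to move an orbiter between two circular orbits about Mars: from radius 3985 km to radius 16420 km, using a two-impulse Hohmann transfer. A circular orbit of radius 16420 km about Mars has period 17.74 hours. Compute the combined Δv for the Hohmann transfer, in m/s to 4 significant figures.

Δv = 1487 m/s

From Kepler's third law T² = 4π²r³/μ at r = 16420 km, T = 17.74 hours = 17.74 × 3600 s = 63864 s: μ = 4π²r³/T² = 42851.6 km³/s².
The Hohmann ellipse has a_t = (r₁ + r₂)/2 = 10202.5 km.
At r₁ the circular-orbit speed is v₁ = √(μ/r₁) = 3.2792 km/s.
On the transfer ellipse at r₁, v² = μ(2/r − 1/a) gives v_p = √[μ(2/r₁ − 1/a_t)] = 4.1601 km/s.
First burn Δv₁ = |v_p − v₁| = 0.8809 km/s.
Circular speed at r₂: v₂ = √(μ/r₂) = 1.61546 km/s.
Transfer-orbit speed at r₂: v_a = √[μ(2/r₂ − 1/a_t)] = 1.00962 km/s.
Second burn Δv₂ = |v₂ − v_a| = 0.6058 km/s.
Δv = Δv₁ + Δv₂ = 0.8809 + 0.6058 = 1.487 km/s.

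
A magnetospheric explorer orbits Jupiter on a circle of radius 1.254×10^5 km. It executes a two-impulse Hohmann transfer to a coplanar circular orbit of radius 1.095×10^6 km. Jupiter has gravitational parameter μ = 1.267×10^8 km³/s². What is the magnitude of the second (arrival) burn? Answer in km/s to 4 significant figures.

The Hohmann ellipse has a_t = (r₁ + r₂)/2 = 6.102×10^5 km.
Circular speed at r = 1.095×10^6 km: v_c = √(μ/r) = 10.7568 km/s.
Vis-viva on the transfer ellipse at r = 1.095×10^6 km gives v_t = √[μ(2/r − 1/a_t)] = 4.87634 km/s.
Δv₂ = |v_t − v_c| = |4.87634 − 10.7568| = 5.880 km/s.

Δv₂ = 5.880 km/s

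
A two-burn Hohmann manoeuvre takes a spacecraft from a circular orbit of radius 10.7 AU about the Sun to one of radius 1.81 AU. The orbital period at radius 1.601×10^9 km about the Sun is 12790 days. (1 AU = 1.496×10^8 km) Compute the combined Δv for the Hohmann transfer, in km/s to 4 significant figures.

From Kepler's third law T² = 4π²r³/μ at r = 1.601×10^9 km, T = 12790 days = 12790 × 86400 s = 1.105056×10^9 s: μ = 4π²r³/T² = 1.32668×10^11 km³/s².
In km: r₁ = 10.7 × 1.496×10^8 = 1.60072×10^9 km; r₂ = 1.81 × 1.496×10^8 = 2.70776×10^8 km.
Transfer-ellipse semi-major axis a_t = (r₁ + r₂)/2 = (1.60072×10^9 + 2.70776×10^8)/2 = 9.35748×10^8 km.
At r₁ the circular-orbit speed is v₁ = √(μ/r₁) = 9.104 km/s.
On the transfer ellipse at r₁, vis-viva gives v_a = √[μ(2/r₁ − 1/a_t)] = 4.897 km/s.
First burn Δv₁ = |v_a − v₁| = 4.207 km/s.
At r₂, v₂ = √(μ/r₂) = 22.1349 km/s.
Transfer-orbit speed at r₂: v_p = √[μ(2/r₂ − 1/a_t)] = 28.9505 km/s.
Second burn Δv₂ = |v₂ − v_p| = 6.816 km/s.
Total Δv = Δv₁ + Δv₂ = 11.02 km/s.

Δv = 11.02 km/s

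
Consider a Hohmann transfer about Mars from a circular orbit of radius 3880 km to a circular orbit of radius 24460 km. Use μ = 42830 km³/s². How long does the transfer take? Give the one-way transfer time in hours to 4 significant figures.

Semi-major axis of the transfer orbit: a_t = (3880 + 24460)/2 = 14170 km.
By Kepler's third law the transfer-orbit period is T = 2π√(a_t³/μ), so t = T/2 = 25605.3 s.
Converting: 25605.3 s ÷ 3600 s/hour = 7.113 hours.

t = 7.113 hours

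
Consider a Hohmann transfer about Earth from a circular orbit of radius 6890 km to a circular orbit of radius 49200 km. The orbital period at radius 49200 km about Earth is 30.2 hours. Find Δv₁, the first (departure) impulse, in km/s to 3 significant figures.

Δv₁ = 2.47 km/s

From Kepler's third law T² = 4π²r³/μ at r = 49200 km, T = 30.2 hours = 30.2 × 3600 s = 1.0872×10^5 s: μ = 4π²r³/T² = 3.97774×10^5 km³/s².
The Hohmann ellipse has a_t = (r₁ + r₂)/2 = 28045 km.
Circular speed at r = 6890 km: v_c = √(μ/r) = 7.5982 km/s.
Vis-viva on the transfer ellipse at r = 6890 km gives v_t = √[μ(2/r − 1/a_t)] = 10.064 km/s.
Δv₁ = |v_t − v_c| = |10.064 − 7.5982| = 2.466 km/s.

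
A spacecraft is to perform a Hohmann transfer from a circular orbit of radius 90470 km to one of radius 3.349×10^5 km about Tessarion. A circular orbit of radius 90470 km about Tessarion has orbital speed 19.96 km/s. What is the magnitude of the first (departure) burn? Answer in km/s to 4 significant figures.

From the circular-orbit relation v² = μ/r at r = 90470 km: μ = v²r = (19.96)² × 90470 = 3.60434×10^7 km³/s².
Semi-major axis of the transfer orbit: a_t = (90470 + 3.349×10^5)/2 = 2.12685×10^5 km.
On the circular orbit at r = 90470 km, v_c = √(μ/r) = 19.960 km/s.
Vis-viva on the transfer ellipse at r = 90470 km gives v_t = √[μ(2/r − 1/a_t)] = 25.047 km/s.
Δv₁ = |v_t − v_c| = |25.047 − 19.960| = 5.087 km/s.

Δv₁ = 5.087 km/s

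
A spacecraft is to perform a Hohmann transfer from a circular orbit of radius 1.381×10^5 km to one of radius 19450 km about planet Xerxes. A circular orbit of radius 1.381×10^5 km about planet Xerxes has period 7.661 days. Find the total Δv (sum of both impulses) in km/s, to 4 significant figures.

Δv = 1.791 km/s

From Kepler's third law T² = 4π²r³/μ at r = 1.381×10^5 km, T = 7.661 days = 7.661 × 86400 s = 6.619104×10^5 s: μ = 4π²r³/T² = 2.37324×10^5 km³/s².
Semi-major axis of the transfer orbit: a_t = (1.381×10^5 + 19450)/2 = 78775 km.
At r₁ the circular-orbit speed is v₁ = √(μ/r₁) = 1.310914 km/s.
Transfer-orbit speed at r₁ (vis-viva equation): v_a = √[μ(2/r₁ − 1/a_t)] = 0.6513883 km/s.
First burn Δv₁ = |v_a − v₁| = 0.65953 km/s.
At r₂, v₂ = √(μ/r₂) = 3.4931 km/s.
Transfer-orbit speed at r₂: v_p = √[μ(2/r₂ − 1/a_t)] = 4.6250 km/s.
Second burn Δv₂ = |v₂ − v_p| = 1.1319 km/s.
Δv = Δv₁ + Δv₂ = 0.65953 + 1.1319 = 1.791 km/s.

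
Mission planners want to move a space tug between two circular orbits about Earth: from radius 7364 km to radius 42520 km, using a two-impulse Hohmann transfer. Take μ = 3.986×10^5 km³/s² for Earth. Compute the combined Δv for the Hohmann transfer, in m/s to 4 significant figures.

Δv = 3647 m/s

Semi-major axis of the transfer orbit: a_t = (7364 + 42520)/2 = 24942 km.
At r₁ the circular-orbit speed is v₁ = √(μ/r₁) = 7.357 km/s.
Transfer-orbit speed at r₁ (vis-viva): v_p = √[μ(2/r₁ − 1/a_t)] = 9.606 km/s.
First burn Δv₁ = |v_p − v₁| = 2.249 km/s.
Circular speed at r₂: v₂ = √(μ/r₂) = 3.062 km/s.
Transfer-orbit speed at r₂: v_a = √[μ(2/r₂ − 1/a_t)] = 1.664 km/s.
Second burn Δv₂ = |v₂ − v_a| = 1.398 km/s.
Total Δv = Δv₁ + Δv₂ = 3.647 km/s.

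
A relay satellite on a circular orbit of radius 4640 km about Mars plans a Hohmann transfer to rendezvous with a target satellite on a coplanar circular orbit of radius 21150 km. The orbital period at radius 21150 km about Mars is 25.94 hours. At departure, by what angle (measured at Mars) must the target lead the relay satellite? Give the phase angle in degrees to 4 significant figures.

φ = 94.31°

From Kepler's third law T² = 4π²r³/μ at r = 21150 km, T = 25.94 hours = 25.94 × 3600 s = 93384 s: μ = 4π²r³/T² = 42829.8 km³/s².
Semi-major axis of the transfer orbit: a_t = (4640 + 21150)/2 = 12895 km.
The half-period of the transfer ellipse is t = π√(a_t³/μ) = 22230 s.
Target angular speed ω₂ = √(μ/r₂³) = 6.728×10^-5 rad/s.
Angle swept by the target during transfer: ω₂·t = 1.4956 rad = 85.69°.
The relay satellite traverses 180° on the transfer ellipse, so the target must lead by 180° − 85.69° = 94.31°.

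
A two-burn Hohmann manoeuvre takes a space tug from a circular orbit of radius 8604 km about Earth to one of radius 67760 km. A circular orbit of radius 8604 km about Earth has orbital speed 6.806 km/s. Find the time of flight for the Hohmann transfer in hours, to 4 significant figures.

t = 10.31 hours

From the circular-orbit relation v² = μ/r at r = 8604 km: μ = v²r = (6.806)² × 8604 = 3.98551×10^5 km³/s².
The Hohmann ellipse has a_t = (r₁ + r₂)/2 = 38182 km.
By Kepler's third law the transfer-orbit period is T = 2π√(a_t³/μ), so t = T/2 = 37130 s.
Converting: 37130 s ÷ 3600 s/hour = 10.31 hours.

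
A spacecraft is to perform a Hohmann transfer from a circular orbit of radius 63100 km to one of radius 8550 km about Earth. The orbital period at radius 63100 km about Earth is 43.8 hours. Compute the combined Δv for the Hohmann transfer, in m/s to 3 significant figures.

Δv = 3520 m/s

From Kepler's third law T² = 4π²r³/μ at r = 63100 km, T = 43.8 hours = 43.8 × 3600 s = 1.5768×10^5 s: μ = 4π²r³/T² = 3.98928×10^5 km³/s².
Transfer-ellipse semi-major axis a_t = (r₁ + r₂)/2 = (63100 + 8550)/2 = 35825 km.
Circular speed at r₁: v₁ = √(μ/r₁) = √(3.98928×10^5/63100) = 2.514 km/s.
Transfer-orbit speed at r₁ (v² = μ(2/r − 1/a)): v_a = √[μ(2/r₁ − 1/a_t)] = 1.228 km/s.
First burn Δv₁ = |v_a − v₁| = 1.286 km/s.
At r₂, v₂ = √(μ/r₂) = 6.8307 km/s.
Transfer-orbit speed at r₂: v_p = √[μ(2/r₂ − 1/a_t)] = 9.0654 km/s.
Second burn Δv₂ = |v₂ − v_p| = 2.235 km/s.
Total Δv = Δv₁ + Δv₂ = 3.521 km/s.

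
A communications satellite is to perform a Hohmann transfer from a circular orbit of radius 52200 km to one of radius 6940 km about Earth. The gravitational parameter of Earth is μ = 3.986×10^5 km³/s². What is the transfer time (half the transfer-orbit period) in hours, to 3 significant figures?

t = 7.03 hours

Semi-major axis of the transfer orbit: a_t = (52200 + 6940)/2 = 29570 km.
Transfer time t = π√(a_t³/μ) = π√((29570)³ / 3.986×10^5) = 25300 s.
Converting: 25300 s ÷ 3600 s/hour = 7.03 hours.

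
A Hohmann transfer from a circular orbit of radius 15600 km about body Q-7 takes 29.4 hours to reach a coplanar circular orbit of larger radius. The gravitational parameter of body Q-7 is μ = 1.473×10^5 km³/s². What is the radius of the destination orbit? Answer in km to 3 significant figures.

Transfer time t = 29.4 hours = 1.0584×10^5 s, and t = π√(a_t³/μ).
So a_t = (μ t²/π²)^(1/3) = (1.473×10^5 × (1.0584×10^5)² / π²)^(1/3) = 55089 km.
Since a_t = (r₁ + r₂)/2, r₂ = 2a_t − r₁ = 2×55089 − 15600 = 94578 km.

r₂ = 94600 km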